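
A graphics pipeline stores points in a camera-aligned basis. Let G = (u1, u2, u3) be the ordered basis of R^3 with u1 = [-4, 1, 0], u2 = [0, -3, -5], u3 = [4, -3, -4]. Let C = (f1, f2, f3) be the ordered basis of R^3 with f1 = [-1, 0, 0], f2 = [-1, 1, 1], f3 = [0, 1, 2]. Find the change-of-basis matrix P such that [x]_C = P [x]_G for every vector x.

Let M have columns uj and N have columns fj. Then for every x, N [x]_C = x = M [x]_G, so P = N^(-1) M.
Since det N = -1, N^(-1) has integer entries; multiplying gives P = [[2, 1, -2], [2, -1, -2], [-1, -2, -1]].

[[2, 1, -2], [2, -1, -2], [-1, -2, -1]]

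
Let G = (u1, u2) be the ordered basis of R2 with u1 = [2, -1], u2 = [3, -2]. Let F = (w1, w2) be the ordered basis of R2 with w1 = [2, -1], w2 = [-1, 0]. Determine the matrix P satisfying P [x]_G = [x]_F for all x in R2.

[[1, 2], [0, 1]]

Let M have columns uj and N have columns wj. Then for every x, N [x]_F = x = M [x]_G, so P = N^(-1) M.
Since det N = -1, N^(-1) has integer entries; multiplying gives P = [[1, 2], [0, 1]].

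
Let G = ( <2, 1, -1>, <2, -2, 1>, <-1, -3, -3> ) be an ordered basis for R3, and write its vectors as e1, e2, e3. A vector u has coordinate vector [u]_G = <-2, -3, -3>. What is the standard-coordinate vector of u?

<-7, 13, 8>

u = M [u]_G, where M has columns e1, ..., e3.
Carrying out the matrix-vector product, u = <-7, 13, 8>.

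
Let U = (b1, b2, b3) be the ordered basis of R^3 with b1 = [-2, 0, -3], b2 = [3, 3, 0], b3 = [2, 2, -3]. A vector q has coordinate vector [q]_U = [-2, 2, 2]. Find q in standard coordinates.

The coordinates say q = -2b1 + 2b2 + 2b3; adding the scaled basis vectors gives [14, 10, 0].

[14, 10, 0]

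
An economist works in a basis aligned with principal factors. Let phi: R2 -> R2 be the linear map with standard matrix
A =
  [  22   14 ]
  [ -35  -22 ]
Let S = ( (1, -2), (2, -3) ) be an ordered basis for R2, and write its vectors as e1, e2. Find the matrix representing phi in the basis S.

Let P have columns e1, e2. Then [phi]_S = P^(-1) A P.
Here det P = 1, so P^(-1) is integer; computing A P first and then P^(-1)(A P) gives [[0, 2], [-3, 0]].

[[0, 2], [-3, 0]]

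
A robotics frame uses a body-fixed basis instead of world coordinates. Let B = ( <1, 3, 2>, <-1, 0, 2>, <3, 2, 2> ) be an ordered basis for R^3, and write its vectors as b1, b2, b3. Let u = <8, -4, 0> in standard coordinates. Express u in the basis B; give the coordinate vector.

<-4, 0, 4>

We seek scalars with c_1 b1 + ... + c_3 b3 = u; equivalently solve M c = u where the columns of M are b1, ..., b3.
Gaussian elimination on [M | u] yields c = (-4, 0, 4).
Check: -4b1 + 0·b2 + 4b3 = <8, -4, 0>.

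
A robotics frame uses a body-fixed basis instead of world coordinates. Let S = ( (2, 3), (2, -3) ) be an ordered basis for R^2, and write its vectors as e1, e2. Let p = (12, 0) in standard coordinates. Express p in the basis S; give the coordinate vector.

(3, 3)

We seek scalars with c_1 e1 + c_2 e2 = p; equivalently solve M c = p where the columns of M are e1, e2.
System: 2c_1 + 2c_2 = 12, 3c_1 - 3c_2 = 0; solving gives c_1 = 3, c_2 = 3.
Check: 3e1 + 3e2 = (12, 0).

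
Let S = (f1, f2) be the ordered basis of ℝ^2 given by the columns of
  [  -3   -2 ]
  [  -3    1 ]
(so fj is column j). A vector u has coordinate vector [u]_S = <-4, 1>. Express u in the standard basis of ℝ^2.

u = M [u]_S, where M has columns f1, f2.
Carrying out the matrix-vector product, u = <10, 13>.

<10, 13>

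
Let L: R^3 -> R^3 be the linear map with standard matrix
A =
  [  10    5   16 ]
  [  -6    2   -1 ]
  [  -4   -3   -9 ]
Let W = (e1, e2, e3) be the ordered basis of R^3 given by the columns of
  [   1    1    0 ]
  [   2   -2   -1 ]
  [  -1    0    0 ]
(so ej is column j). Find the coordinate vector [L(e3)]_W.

[-3, -2, 0]

Column 3 of [L]_W is the W-coordinate vector of L(e3).
In standard coordinates L(e3) = A e3 = [-5, -2, 3].
Converting to W: [-5, -2, 3] = -3e1 - 2e2 + 0·e3, so the coordinate vector is [-3, -2, 0].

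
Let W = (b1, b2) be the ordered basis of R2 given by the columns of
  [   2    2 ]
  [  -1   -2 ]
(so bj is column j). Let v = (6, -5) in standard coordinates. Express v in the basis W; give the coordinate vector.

[v]_W is the unique c with M c = v, where M has columns b1, b2.
System: 2c_1 + 2c_2 = 6, -c_1 - 2c_2 = -5; solving gives c_1 = 1, c_2 = 2.
Check: b1 + 2b2 = (6, -5).

(1, 2)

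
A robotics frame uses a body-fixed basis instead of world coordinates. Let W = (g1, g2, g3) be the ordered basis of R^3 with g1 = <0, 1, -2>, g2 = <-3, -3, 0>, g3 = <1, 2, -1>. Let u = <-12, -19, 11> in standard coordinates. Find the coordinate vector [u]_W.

<-4, 3, -3>

Write u = c_1 g1 + ... + c_3 g3 and solve for the c_i.
Gaussian elimination on [M | u] yields c = (-4, 3, -3).
Check: -4g1 + 3g2 - 3g3 = <-12, -19, 11>.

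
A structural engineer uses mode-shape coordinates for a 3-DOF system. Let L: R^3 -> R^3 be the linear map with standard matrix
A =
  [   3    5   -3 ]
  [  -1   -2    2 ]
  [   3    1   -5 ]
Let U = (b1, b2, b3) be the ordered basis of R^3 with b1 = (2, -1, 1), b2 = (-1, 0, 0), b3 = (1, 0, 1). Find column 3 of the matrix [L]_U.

(-1, -3, -1)

Column 3 of [L]_U is the U-coordinate vector of L(b3).
In standard coordinates L(b3) = A b3 = (0, 1, -2).
Converting to U: (0, 1, -2) = -b1 - 3b2 - b3, so the coordinate vector is (-1, -3, -1).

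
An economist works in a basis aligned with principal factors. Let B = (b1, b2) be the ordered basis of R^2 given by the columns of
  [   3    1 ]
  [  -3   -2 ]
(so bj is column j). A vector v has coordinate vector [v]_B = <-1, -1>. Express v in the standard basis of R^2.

<-4, 5>

The coordinates say v = -b1 - b2; adding the scaled basis vectors gives <-4, 5>.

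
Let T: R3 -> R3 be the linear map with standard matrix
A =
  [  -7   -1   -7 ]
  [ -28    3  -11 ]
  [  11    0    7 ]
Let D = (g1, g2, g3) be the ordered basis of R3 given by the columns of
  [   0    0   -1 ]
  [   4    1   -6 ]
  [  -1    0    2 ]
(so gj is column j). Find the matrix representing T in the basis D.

With P the matrix whose columns are g1, ..., g3, [T]_D = P^(-1) A P.
Column by column: T(g1) = A g1 = (3, 23, -7); its D-coordinates (1, 1, -3) give column 1.
Continuing for each basis vector yields [T]_D = [[1, 2, -1], [1, 1, -2], [-3, 1, 1]].

[[1, 2, -1], [1, 1, -2], [-3, 1, 1]]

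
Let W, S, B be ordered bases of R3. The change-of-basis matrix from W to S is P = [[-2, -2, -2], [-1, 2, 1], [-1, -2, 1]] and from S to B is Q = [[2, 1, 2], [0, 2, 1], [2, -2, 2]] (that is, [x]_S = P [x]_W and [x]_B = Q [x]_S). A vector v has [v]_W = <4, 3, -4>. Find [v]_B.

Apply P to get S-coordinates <-6, -2, -14>, then Q to get B-coordinates.
The result is [v]_B = <-42, -18, -36>.

<-42, -18, -36>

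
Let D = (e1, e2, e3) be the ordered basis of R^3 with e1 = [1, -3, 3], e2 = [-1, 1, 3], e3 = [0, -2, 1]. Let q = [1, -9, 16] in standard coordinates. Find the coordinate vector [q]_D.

[3, 2, 1]

[q]_D is the unique c with M c = q, where M has columns e1, ..., e3.
Gaussian elimination on [M | q] yields c = (3, 2, 1).
Check: 3e1 + 2e2 + e3 = [1, -9, 16].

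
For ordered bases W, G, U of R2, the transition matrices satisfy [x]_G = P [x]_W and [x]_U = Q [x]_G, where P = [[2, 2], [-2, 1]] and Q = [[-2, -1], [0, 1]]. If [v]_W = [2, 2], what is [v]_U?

[-14, -2]

Apply P to get G-coordinates [8, -2], then Q to get U-coordinates.
The result is [v]_U = [-14, -2].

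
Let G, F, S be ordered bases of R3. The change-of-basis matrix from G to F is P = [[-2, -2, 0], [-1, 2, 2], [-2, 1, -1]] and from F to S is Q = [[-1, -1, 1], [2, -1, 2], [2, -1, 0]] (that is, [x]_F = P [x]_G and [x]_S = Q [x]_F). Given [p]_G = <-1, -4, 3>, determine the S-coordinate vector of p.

<-14, 11, 21>

Apply P to get F-coordinates <10, -1, -5>, then Q to get S-coordinates.
The result is [p]_S = <-14, 11, 21>.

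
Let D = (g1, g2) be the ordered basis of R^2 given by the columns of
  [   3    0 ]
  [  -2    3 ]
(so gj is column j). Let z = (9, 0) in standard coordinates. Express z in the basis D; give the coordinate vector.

We seek scalars with c_1 g1 + c_2 g2 = z; equivalently solve M c = z where the columns of M are g1, g2.
System: 3c_1 + 0c_2 = 9, -2c_1 + 3c_2 = 0; solving gives c_1 = 3, c_2 = 2.
Check: 3g1 + 2g2 = (9, 0).

(3, 2)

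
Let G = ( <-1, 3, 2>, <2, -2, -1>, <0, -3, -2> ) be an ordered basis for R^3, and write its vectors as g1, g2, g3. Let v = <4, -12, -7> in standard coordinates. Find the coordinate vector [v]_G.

Write v = c_1 g1 + ... + c_3 g3 and solve for the c_i.
Row-reducing the augmented matrix [M | v] gives c = (2, 3, 4).
Check: 2g1 + 3g2 + 4g3 = <4, -12, -7>.

<2, 3, 4>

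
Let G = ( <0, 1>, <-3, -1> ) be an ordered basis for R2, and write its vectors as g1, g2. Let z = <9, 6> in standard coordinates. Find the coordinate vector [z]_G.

<3, -3>

[z]_G is the unique c with M c = z, where M has columns g1, g2.
System: 0c_1 - 3c_2 = 9, c_1 - c_2 = 6; solving gives c_1 = 3, c_2 = -3.
Check: 3g1 - 3g2 = <9, 6>.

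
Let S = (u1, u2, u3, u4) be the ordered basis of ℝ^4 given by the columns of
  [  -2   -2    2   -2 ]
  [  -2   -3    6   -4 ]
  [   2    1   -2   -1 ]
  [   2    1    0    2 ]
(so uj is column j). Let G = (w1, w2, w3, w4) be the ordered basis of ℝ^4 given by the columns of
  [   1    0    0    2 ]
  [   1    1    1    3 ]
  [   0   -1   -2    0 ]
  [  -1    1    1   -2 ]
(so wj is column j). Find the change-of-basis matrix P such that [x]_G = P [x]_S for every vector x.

Let M have columns uj and N have columns wj. Then for every x, N [x]_G = x = M [x]_S, so P = N^(-1) M.
Since det N = 1, N^(-1) has integer entries; multiplying gives P = [[-2, -2, -2, 2], [2, -1, 2, -1], [-2, 0, 0, 1], [0, 0, 2, -2]].

[[-2, -2, -2, 2], [2, -1, 2, -1], [-2, 0, 0, 1], [0, 0, 2, -2]]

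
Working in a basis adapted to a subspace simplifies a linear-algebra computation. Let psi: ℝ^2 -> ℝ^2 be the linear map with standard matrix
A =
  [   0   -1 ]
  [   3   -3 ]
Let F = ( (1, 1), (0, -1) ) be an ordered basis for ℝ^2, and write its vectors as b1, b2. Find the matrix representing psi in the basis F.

With P the matrix whose columns are b1, b2, [psi]_F = P^(-1) A P.
Column by column: psi(b1) = A b1 = (-1, 0); its F-coordinates (-1, -1) give column 1.
Continuing for each basis vector yields [psi]_F = [[-1, 1], [-1, -2]].

[[-1, 1], [-1, -2]]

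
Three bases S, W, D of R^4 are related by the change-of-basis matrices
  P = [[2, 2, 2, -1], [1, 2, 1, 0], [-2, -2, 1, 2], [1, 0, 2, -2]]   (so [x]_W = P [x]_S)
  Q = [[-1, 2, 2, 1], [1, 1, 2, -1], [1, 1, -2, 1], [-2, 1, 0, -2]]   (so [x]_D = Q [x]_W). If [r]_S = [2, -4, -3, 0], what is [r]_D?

[-10, -13, -25, 19]

Apply P to get W-coordinates [-10, -9, 1, -4], then Q to get D-coordinates.
The result is [r]_D = [-10, -13, -25, 19].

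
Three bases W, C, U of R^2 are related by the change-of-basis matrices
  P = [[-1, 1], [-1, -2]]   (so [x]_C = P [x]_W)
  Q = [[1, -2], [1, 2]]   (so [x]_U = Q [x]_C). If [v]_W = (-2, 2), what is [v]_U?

Apply P to get C-coordinates (4, -2), then Q to get U-coordinates.
The result is [v]_U = (8, 0).

(8, 0)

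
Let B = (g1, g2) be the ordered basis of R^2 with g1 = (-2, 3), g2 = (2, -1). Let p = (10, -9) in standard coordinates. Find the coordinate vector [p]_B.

Write p = c_1 g1 + c_2 g2 and solve for the c_i.
System: -2c_1 + 2c_2 = 10, 3c_1 - c_2 = -9; solving gives c_1 = -2, c_2 = 3.
Check: -2g1 + 3g2 = (10, -9).

(-2, 3)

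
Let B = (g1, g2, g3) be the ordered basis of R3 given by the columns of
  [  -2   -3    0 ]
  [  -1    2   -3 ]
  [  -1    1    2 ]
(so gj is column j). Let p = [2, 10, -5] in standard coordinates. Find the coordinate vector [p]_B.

[-1, 0, -3]

We seek scalars with c_1 g1 + ... + c_3 g3 = p; equivalently solve M c = p where the columns of M are g1, ..., g3.
Solving this 3x3 system gives c = (-1, 0, -3).
Check: -g1 + 0·g2 - 3g3 = [2, 10, -5].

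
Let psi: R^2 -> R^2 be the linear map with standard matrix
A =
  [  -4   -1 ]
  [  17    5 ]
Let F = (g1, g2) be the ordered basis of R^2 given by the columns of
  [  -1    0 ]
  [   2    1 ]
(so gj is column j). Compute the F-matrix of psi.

[[-2, 1], [-3, 3]]

With P the matrix whose columns are g1, g2, [psi]_F = P^(-1) A P.
Column by column: psi(g1) = A g1 = (2, -7); its F-coordinates (-2, -3) give column 1.
Continuing for each basis vector yields [psi]_F = [[-2, 1], [-3, 3]].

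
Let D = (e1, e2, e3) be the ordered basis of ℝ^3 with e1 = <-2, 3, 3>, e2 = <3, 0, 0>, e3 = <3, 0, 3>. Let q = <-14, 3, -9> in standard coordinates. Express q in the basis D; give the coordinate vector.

<1, 0, -4>

[q]_D is the unique c with M c = q, where M has columns e1, ..., e3.
Row-reducing the augmented matrix [M | q] gives c = (1, 0, -4).
Check: e1 + 0·e2 - 4e3 = <-14, 3, -9>.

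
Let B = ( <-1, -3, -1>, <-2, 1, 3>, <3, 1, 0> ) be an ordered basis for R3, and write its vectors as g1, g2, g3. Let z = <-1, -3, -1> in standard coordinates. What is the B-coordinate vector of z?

We seek scalars with c_1 g1 + ... + c_3 g3 = z; equivalently solve M c = z where the columns of M are g1, ..., g3.
Gaussian elimination on [M | z] yields c = (1, 0, 0).
Check: g1 + 0·g2 + 0·g3 = <-1, -3, -1>.

<1, 0, 0>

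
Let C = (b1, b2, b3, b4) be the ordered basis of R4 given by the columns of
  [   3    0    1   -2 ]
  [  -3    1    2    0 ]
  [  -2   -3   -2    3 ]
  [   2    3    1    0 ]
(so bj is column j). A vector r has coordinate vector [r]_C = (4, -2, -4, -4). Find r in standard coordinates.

r = M [r]_C, where M has columns b1, ..., b4.
Carrying out the matrix-vector product, r = (16, -22, -6, -2).

(16, -22, -6, -2)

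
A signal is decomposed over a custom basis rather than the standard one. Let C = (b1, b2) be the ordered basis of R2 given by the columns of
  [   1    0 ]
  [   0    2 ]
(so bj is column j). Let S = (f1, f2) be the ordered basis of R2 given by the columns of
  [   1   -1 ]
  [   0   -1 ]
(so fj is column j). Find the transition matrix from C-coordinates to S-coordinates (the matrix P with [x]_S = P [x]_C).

Column j of P is [bj]_S, since P maps C-coordinates to S-coordinates.
Expressing b1 in S: b1 = f1 + 0·f2, so column 1 of P is (1, 0).
Doing the same for each bj gives P = [[1, -2], [0, -2]].

[[1, -2], [0, -2]]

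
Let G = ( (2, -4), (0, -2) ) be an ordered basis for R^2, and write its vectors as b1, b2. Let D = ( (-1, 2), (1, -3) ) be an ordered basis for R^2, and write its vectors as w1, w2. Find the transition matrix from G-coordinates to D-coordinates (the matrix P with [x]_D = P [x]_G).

[[-2, 2], [0, 2]]

Take x = bj: its G-coordinates are the j-th standard unit vector, so P e_j — column j of P — equals [bj]_D.
b1 = -2w1 + 0·w2, giving column 1 = (-2, 0); repeating for each j gives P = [[-2, 2], [0, 2]].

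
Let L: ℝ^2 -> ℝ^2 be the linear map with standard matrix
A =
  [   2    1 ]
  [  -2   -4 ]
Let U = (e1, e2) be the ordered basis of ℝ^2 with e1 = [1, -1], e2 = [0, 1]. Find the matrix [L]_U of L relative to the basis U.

[[1, 1], [3, -3]]

The j-th column of [L]_U is [L(ej)]_U.
L(e1) = A e1 = [1, 2] = e1 + 3e2, so column 1 is [1, 3].
Repeating for e2 and assembling the columns gives [[1, 1], [3, -3]].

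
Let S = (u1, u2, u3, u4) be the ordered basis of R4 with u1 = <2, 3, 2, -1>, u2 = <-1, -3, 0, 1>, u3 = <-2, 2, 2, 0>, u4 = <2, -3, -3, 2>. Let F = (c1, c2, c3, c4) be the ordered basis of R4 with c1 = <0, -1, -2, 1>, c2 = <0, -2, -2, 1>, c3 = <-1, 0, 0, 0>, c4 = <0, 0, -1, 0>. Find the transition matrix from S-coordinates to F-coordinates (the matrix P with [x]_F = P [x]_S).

[[1, -1, 2, 1], [-2, 2, -2, 1], [-2, 1, 2, -2], [0, -2, -2, -1]]

Let M have columns uj and N have columns cj. Then for every x, N [x]_F = x = M [x]_S, so P = N^(-1) M.
Since det N = -1, N^(-1) has integer entries; multiplying gives P = [[1, -1, 2, 1], [-2, 2, -2, 1], [-2, 1, 2, -2], [0, -2, -2, -1]].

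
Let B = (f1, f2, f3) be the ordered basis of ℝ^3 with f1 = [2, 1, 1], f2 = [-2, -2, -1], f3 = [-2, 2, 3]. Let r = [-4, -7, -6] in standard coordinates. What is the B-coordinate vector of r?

[-1, 2, -1]

We seek scalars with c_1 f1 + ... + c_3 f3 = r; equivalently solve M c = r where the columns of M are f1, ..., f3.
Row-reducing the augmented matrix [M | r] gives c = (-1, 2, -1).
Check: -f1 + 2f2 - f3 = [-4, -7, -6].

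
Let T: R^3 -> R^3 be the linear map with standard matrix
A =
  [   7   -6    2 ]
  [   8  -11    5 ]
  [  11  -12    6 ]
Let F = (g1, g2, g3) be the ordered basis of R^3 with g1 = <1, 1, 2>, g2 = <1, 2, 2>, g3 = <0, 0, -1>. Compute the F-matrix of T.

[[3, 2, 1], [2, -3, -3], [-1, -1, 2]]

With P the matrix whose columns are g1, ..., g3, [T]_F = P^(-1) A P.
Column by column: T(g1) = A g1 = <5, 7, 11>; its F-coordinates <3, 2, -1> give column 1.
Continuing for each basis vector yields [T]_F = [[3, 2, 1], [2, -3, -3], [-1, -1, 2]].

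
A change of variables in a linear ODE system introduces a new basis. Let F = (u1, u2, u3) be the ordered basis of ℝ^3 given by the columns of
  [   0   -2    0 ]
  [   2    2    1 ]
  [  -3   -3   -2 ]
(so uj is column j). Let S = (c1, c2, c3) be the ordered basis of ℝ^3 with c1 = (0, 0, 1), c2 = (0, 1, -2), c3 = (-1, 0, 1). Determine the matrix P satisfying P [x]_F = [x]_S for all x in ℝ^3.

[[1, -1, 0], [2, 2, 1], [0, 2, 0]]

Column j of P is [uj]_S, since P maps F-coordinates to S-coordinates.
Expressing u1 in S: u1 = c1 + 2c2 + 0·c3, so column 1 of P is (1, 2, 0).
Doing the same for each uj gives P = [[1, -1, 0], [2, 2, 1], [0, 2, 0]].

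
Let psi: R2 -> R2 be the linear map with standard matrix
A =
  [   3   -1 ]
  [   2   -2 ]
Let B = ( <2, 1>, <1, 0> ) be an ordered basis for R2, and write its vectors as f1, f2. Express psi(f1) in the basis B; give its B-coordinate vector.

Column 1 of [psi]_B is the B-coordinate vector of psi(f1).
In standard coordinates psi(f1) = A f1 = <5, 2>.
Converting to B: <5, 2> = 2f1 + f2, so the coordinate vector is <2, 1>.

<2, 1>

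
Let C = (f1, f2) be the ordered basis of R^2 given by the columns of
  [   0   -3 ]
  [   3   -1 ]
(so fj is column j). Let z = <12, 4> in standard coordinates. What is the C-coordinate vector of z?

<0, -4>

We seek scalars with c_1 f1 + c_2 f2 = z; equivalently solve M c = z where the columns of M are f1, f2.
System: 0c_1 - 3c_2 = 12, 3c_1 - c_2 = 4; solving gives c_1 = 0, c_2 = -4.
Check: 0·f1 - 4f2 = <12, 4>.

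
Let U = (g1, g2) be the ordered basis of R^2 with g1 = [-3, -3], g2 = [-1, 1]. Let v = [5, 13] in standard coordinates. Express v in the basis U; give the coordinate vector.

[-3, 4]

Write v = c_1 g1 + c_2 g2 and solve for the c_i.
System: -3c_1 - c_2 = 5, -3c_1 + c_2 = 13; solving gives c_1 = -3, c_2 = 4.
Check: -3g1 + 4g2 = [5, 13].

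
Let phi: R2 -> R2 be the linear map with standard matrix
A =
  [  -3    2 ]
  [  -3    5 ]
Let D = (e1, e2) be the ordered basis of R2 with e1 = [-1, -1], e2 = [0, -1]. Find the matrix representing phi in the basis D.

[[-1, 2], [3, 3]]

With P the matrix whose columns are e1, e2, [phi]_D = P^(-1) A P.
Column by column: phi(e1) = A e1 = [1, -2]; its D-coordinates [-1, 3] give column 1.
Continuing for each basis vector yields [phi]_D = [[-1, 2], [3, 3]].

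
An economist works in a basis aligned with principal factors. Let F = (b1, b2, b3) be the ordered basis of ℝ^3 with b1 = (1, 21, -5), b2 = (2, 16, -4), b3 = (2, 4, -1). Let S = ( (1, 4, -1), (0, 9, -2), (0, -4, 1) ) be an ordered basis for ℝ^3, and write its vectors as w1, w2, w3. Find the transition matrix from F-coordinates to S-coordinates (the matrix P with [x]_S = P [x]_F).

[[1, 2, 2], [1, 0, 0], [-2, -2, 1]]

Column j of P is [bj]_S, since P maps F-coordinates to S-coordinates.
Expressing b1 in S: b1 = w1 + w2 - 2w3, so column 1 of P is (1, 1, -2).
Doing the same for each bj gives P = [[1, 2, 2], [1, 0, 0], [-2, -2, 1]].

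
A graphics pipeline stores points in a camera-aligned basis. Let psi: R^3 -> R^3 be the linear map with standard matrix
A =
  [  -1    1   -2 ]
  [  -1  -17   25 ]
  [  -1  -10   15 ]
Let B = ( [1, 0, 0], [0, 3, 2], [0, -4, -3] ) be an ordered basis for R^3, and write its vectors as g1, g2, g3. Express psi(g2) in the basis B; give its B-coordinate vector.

[-1, -3, -2]

Column 2 of [psi]_B is the B-coordinate vector of psi(g2).
In standard coordinates psi(g2) = A g2 = [-1, -1, 0].
Converting to B: [-1, -1, 0] = -g1 - 3g2 - 2g3, so the coordinate vector is [-1, -3, -2].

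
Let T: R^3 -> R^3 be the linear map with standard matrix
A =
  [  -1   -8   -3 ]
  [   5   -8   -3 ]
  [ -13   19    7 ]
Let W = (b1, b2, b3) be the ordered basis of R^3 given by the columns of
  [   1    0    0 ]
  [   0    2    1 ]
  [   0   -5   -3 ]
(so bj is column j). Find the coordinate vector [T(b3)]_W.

<1, 1, -1>

Compute T(b3) = A b3 = <1, 1, -2> in standard coordinates.
Then write this in W-coordinates: solve for y in y_1 b1 + ... + y_3 b3 = <1, 1, -2>.
This gives y = <1, 1, -1>, which is column 3 of [T]_W.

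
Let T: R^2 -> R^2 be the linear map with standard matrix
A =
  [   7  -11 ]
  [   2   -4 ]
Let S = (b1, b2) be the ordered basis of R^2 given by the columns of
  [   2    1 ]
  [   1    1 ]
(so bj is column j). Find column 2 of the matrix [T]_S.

[-2, 0]

Compute T(b2) = A b2 = [-4, -2] in standard coordinates.
Then write this in S-coordinates: solve for y in y_1 b1 + y_2 b2 = [-4, -2].
This gives y = [-2, 0], which is column 2 of [T]_S.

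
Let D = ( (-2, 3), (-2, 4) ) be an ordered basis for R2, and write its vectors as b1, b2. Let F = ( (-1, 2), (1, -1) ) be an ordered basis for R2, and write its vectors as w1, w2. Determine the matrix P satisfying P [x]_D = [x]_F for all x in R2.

[[1, 2], [-1, 0]]

Take x = bj: its D-coordinates are the j-th standard unit vector, so P e_j — column j of P — equals [bj]_F.
b1 = w1 - w2, giving column 1 = (1, -1); repeating for each j gives P = [[1, 2], [-1, 0]].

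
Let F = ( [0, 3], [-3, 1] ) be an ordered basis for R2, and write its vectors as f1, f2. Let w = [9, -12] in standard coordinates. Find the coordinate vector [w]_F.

[-3, -3]

Write w = c_1 f1 + c_2 f2 and solve for the c_i.
System: 0c_1 - 3c_2 = 9, 3c_1 + c_2 = -12; solving gives c_1 = -3, c_2 = -3.
Check: -3f1 - 3f2 = [9, -12].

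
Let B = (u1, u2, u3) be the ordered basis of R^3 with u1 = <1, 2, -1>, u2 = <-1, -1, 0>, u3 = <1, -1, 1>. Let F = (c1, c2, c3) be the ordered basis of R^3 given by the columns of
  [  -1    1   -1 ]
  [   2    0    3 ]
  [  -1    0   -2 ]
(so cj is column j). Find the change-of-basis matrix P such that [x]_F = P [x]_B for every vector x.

[[1, -2, 1], [2, -2, 1], [0, 1, -1]]

Column j of P is [uj]_F, since P maps B-coordinates to F-coordinates.
Expressing u1 in F: u1 = c1 + 2c2 + 0·c3, so column 1 of P is <1, 2, 0>.
Doing the same for each uj gives P = [[1, -2, 1], [2, -2, 1], [0, 1, -1]].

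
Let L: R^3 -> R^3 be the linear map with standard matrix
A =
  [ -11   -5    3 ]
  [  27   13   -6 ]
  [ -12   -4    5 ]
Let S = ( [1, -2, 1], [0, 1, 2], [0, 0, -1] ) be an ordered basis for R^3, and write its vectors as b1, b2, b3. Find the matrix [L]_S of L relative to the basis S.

[[2, 1, -3], [-1, 3, 0], [-1, 1, 2]]

The j-th column of [L]_S is [L(bj)]_S.
L(b1) = A b1 = [2, -5, 1] = 2b1 - b2 - b3, so column 1 is [2, -1, -1].
Repeating for b2, b3 and assembling the columns gives [[2, 1, -3], [-1, 3, 0], [-1, 1, 2]].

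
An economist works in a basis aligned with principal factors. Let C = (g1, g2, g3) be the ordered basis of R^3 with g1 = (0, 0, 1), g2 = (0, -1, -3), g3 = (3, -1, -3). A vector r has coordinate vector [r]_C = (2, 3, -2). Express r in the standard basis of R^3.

By definition r = 2g1 + 3g2 - 2g3.
Summing componentwise gives (-6, -1, -1).

(-6, -1, -1)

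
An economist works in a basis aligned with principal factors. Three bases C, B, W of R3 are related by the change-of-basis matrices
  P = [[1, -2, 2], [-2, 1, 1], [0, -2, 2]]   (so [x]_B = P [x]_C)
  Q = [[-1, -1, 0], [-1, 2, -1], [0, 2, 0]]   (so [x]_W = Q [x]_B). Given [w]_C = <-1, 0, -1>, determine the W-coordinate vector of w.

Composing the changes, [w]_W = Q P [w]_C.
Q P = [[1, 1, -3], [-5, 6, -2], [-4, 2, 2]]; applying this to <-1, 0, -1> gives <2, 7, 2>.

<2, 7, 2>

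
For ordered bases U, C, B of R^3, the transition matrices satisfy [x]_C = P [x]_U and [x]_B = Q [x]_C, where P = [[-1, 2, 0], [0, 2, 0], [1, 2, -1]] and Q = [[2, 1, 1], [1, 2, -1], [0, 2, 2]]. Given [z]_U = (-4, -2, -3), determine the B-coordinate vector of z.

Composing the changes, [z]_B = Q P [z]_U.
Q P = [[-1, 8, -1], [-2, 4, 1], [2, 8, -2]]; applying this to (-4, -2, -3) gives (-9, -3, -18).

(-9, -3, -18)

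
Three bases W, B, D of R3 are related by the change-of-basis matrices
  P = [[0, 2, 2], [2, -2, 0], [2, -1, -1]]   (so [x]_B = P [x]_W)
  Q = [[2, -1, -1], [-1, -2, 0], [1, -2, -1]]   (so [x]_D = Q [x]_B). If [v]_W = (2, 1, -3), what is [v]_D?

First [v]_B = P [v]_W = (-4, 2, 6).
Then [v]_D = Q [v]_B = (-16, 0, -14).

(-16, 0, -14)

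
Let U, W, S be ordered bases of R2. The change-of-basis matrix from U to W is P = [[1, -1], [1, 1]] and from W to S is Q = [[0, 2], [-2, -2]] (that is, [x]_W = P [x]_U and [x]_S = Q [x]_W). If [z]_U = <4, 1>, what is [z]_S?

<10, -16>

Apply P to get W-coordinates <3, 5>, then Q to get S-coordinates.
The result is [z]_S = <10, -16>.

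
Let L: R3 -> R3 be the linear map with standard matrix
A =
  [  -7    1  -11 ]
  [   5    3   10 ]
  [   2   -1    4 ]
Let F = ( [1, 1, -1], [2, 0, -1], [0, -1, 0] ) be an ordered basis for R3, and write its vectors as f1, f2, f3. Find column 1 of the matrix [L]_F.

[1, 2, 3]

Compute L(f1) = A f1 = [5, -2, -3] in standard coordinates.
Then write this in F-coordinates: solve for y in y_1 f1 + ... + y_3 f3 = [5, -2, -3].
This gives y = [1, 2, 3], which is column 1 of [L]_F.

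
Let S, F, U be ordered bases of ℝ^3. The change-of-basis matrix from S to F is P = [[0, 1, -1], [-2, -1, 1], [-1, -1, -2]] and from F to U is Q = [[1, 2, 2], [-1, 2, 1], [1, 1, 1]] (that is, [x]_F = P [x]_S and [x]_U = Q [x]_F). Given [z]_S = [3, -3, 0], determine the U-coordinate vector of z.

First [z]_F = P [z]_S = [-3, -3, 0].
Then [z]_U = Q [z]_F = [-9, -3, -6].

[-9, -3, -6]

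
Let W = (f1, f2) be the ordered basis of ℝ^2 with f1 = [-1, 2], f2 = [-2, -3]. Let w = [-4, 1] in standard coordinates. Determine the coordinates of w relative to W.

Write w = c_1 f1 + c_2 f2 and solve for the c_i.
System: -c_1 - 2c_2 = -4, 2c_1 - 3c_2 = 1; solving gives c_1 = 2, c_2 = 1.
Check: 2f1 + f2 = [-4, 1].

[2, 1]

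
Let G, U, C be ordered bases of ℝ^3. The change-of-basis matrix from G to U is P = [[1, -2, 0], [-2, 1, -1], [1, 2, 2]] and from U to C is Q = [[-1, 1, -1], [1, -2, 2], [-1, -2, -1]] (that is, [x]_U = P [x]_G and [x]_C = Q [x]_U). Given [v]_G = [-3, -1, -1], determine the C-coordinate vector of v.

Apply P to get U-coordinates [-1, 6, -7], then Q to get C-coordinates.
The result is [v]_C = [14, -27, -4].

[14, -27, -4]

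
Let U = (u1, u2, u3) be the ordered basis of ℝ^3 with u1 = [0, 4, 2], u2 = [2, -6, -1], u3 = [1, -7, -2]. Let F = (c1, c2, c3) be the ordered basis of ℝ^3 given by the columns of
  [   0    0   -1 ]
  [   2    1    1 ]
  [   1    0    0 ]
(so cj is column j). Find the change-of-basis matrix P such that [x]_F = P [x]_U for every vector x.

Column j of P is [uj]_F, since P maps U-coordinates to F-coordinates.
Expressing u1 in F: u1 = 2c1 + 0·c2 + 0·c3, so column 1 of P is [2, 0, 0].
Doing the same for each uj gives P = [[2, -1, -2], [0, -2, -2], [0, -2, -1]].

[[2, -1, -2], [0, -2, -2], [0, -2, -1]]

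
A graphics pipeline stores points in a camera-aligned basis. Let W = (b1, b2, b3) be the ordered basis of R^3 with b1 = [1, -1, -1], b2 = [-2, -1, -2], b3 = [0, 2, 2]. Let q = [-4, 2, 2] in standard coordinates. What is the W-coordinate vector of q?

Write q = c_1 b1 + ... + c_3 b3 and solve for the c_i.
Row-reducing the augmented matrix [M | q] gives c = (-4, 0, -1).
Check: -4b1 + 0·b2 - b3 = [-4, 2, 2].

[-4, 0, -1]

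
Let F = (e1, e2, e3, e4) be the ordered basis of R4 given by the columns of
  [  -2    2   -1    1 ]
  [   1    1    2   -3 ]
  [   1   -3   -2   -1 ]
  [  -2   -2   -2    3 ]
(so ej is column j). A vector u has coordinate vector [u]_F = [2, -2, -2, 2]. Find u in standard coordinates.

[-4, -10, 10, 10]

The coordinates say u = 2e1 - 2e2 - 2e3 + 2e4; adding the scaled basis vectors gives [-4, -10, 10, 10].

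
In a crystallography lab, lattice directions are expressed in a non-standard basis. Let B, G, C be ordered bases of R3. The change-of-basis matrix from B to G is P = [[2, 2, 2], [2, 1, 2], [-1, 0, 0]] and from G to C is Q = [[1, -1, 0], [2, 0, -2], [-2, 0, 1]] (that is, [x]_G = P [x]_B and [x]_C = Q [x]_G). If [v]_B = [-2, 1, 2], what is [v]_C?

First [v]_G = P [v]_B = [2, 1, 2].
Then [v]_C = Q [v]_G = [1, 0, -2].

[1, 0, -2]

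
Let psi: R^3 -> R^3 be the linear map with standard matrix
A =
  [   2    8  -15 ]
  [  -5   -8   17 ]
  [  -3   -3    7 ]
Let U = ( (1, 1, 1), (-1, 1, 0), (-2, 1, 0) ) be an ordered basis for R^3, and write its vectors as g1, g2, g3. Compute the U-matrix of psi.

With P the matrix whose columns are g1, ..., g3, [psi]_U = P^(-1) A P.
Column by column: psi(g1) = A g1 = (-5, 4, 1); its U-coordinates (1, 0, 3) give column 1.
Continuing for each basis vector yields [psi]_U = [[1, 0, 3], [0, 0, -1], [3, -3, 0]].

[[1, 0, 3], [0, 0, -1], [3, -3, 0]]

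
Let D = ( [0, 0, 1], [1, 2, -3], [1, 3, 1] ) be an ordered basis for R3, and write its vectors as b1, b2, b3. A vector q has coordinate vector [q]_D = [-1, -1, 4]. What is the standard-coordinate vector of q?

[3, 10, 6]

By definition q = -b1 - b2 + 4b3.
Summing componentwise gives [3, 10, 6].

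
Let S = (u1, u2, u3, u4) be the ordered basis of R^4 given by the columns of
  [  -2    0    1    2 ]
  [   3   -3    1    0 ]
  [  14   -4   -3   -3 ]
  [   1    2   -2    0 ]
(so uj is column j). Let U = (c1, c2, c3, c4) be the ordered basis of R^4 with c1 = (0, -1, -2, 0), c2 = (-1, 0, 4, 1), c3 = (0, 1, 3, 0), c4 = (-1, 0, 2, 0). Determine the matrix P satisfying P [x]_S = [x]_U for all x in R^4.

Column j of P is [uj]_U, since P maps S-coordinates to U-coordinates.
Expressing u1 in U: u1 = -c1 + c2 + 2c3 + c4, so column 1 of P is (-1, 1, 2, 1).
Doing the same for each uj gives P = [[-1, 1, 0, 1], [1, 2, -2, 0], [2, -2, 1, 1], [1, -2, 1, -2]].

[[-1, 1, 0, 1], [1, 2, -2, 0], [2, -2, 1, 1], [1, -2, 1, -2]]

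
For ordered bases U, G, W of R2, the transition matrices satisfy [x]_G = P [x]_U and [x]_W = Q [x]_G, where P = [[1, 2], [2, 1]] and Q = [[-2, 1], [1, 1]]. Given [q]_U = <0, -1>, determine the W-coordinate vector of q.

Apply P to get G-coordinates <-2, -1>, then Q to get W-coordinates.
The result is [q]_W = <3, -3>.

<3, -3>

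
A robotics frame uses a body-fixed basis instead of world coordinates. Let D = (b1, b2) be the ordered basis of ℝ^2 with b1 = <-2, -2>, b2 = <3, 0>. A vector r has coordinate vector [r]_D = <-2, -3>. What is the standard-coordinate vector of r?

<-5, 4>

By definition r = -2b1 - 3b2.
Summing componentwise gives <-5, 4>.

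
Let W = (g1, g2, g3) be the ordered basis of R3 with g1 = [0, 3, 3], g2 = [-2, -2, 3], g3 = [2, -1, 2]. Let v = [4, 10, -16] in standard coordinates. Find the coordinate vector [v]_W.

[0, -4, -2]

Write v = c_1 g1 + ... + c_3 g3 and solve for the c_i.
Solving this 3x3 system gives c = (0, -4, -2).
Check: 0·g1 - 4g2 - 2g3 = [4, 10, -16].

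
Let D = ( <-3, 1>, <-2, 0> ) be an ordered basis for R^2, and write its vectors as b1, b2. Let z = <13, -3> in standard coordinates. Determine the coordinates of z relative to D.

[z]_D is the unique c with M c = z, where M has columns b1, b2.
System: -3c_1 - 2c_2 = 13, c_1 + 0c_2 = -3; solving gives c_1 = -3, c_2 = -2.
Check: -3b1 - 2b2 = <13, -3>.

<-3, -2>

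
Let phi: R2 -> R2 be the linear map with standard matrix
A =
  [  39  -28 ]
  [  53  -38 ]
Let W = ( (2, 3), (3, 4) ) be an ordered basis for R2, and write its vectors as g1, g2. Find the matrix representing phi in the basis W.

[[0, 1], [-2, 1]]

The j-th column of [phi]_W is [phi(gj)]_W.
phi(g1) = A g1 = (-6, -8) = 0·g1 - 2g2, so column 1 is (0, -2).
Repeating for g2 and assembling the columns gives [[0, 1], [-2, 1]].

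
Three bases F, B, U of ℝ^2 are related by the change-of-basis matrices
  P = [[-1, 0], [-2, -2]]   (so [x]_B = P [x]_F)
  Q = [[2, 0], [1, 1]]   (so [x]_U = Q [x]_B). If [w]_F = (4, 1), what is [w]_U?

First [w]_B = P [w]_F = (-4, -10).
Then [w]_U = Q [w]_B = (-8, -14).

(-8, -14)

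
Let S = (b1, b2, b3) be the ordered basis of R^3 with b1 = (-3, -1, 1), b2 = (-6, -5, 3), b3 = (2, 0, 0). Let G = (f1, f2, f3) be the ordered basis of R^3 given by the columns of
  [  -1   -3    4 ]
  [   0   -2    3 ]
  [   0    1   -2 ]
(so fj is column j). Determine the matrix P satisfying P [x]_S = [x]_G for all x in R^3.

[[2, -1, -2], [-1, 1, 0], [-1, -1, 0]]

Column j of P is [bj]_G, since P maps S-coordinates to G-coordinates.
Expressing b1 in G: b1 = 2f1 - f2 - f3, so column 1 of P is (2, -1, -1).
Doing the same for each bj gives P = [[2, -1, -2], [-1, 1, 0], [-1, -1, 0]].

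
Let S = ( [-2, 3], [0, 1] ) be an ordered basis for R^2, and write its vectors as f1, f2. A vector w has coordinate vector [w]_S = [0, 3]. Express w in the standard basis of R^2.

The coordinates say w = 0·f1 + 3f2; adding the scaled basis vectors gives [0, 3].

[0, 3]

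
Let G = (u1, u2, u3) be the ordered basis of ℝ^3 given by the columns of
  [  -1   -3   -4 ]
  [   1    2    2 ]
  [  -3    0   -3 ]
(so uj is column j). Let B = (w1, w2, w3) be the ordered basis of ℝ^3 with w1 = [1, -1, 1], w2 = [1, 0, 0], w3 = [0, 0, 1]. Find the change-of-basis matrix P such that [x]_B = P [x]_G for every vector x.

[[-1, -2, -2], [0, -1, -2], [-2, 2, -1]]

Let M have columns uj and N have columns wj. Then for every x, N [x]_B = x = M [x]_G, so P = N^(-1) M.
Since det N = 1, N^(-1) has integer entries; multiplying gives P = [[-1, -2, -2], [0, -1, -2], [-2, 2, -1]].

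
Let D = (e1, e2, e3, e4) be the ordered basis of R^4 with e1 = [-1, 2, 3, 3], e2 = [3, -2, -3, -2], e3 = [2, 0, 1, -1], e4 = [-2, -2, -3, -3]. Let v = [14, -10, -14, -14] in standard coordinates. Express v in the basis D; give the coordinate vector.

[v]_D is the unique c with M c = v, where M has columns e1, ..., e4.
Row-reducing the augmented matrix [M | v] gives c = (-4, 2, 1, -1).
Check: -4e1 + 2e2 + e3 - e4 = [14, -10, -14, -14].

[-4, 2, 1, -1]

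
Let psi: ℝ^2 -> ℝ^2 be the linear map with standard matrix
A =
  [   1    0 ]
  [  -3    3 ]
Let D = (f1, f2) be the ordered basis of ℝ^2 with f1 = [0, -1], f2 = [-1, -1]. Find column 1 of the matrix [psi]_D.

[3, 0]

Column 1 of [psi]_D is the D-coordinate vector of psi(f1).
In standard coordinates psi(f1) = A f1 = [0, -3].
Converting to D: [0, -3] = 3f1 + 0·f2, so the coordinate vector is [3, 0].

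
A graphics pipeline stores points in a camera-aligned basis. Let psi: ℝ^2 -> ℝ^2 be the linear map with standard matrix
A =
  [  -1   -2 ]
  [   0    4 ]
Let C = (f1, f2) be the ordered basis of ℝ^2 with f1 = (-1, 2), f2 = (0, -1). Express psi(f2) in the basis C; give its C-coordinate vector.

Column 2 of [psi]_C is the C-coordinate vector of psi(f2).
In standard coordinates psi(f2) = A f2 = (2, -4).
Converting to C: (2, -4) = -2f1 + 0·f2, so the coordinate vector is (-2, 0).

(-2, 0)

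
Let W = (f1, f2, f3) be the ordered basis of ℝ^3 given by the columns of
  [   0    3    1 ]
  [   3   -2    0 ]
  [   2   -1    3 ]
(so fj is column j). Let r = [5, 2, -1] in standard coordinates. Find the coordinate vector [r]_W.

We seek scalars with c_1 f1 + ... + c_3 f3 = r; equivalently solve M c = r where the columns of M are f1, ..., f3.
Row-reducing the augmented matrix [M | r] gives c = (2, 2, -1).
Check: 2f1 + 2f2 - f3 = [5, 2, -1].

[2, 2, -1]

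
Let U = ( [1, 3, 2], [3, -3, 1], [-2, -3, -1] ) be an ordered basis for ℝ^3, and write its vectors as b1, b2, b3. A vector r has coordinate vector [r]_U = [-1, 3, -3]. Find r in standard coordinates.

The coordinates say r = -b1 + 3b2 - 3b3; adding the scaled basis vectors gives [14, -3, 4].

[14, -3, 4]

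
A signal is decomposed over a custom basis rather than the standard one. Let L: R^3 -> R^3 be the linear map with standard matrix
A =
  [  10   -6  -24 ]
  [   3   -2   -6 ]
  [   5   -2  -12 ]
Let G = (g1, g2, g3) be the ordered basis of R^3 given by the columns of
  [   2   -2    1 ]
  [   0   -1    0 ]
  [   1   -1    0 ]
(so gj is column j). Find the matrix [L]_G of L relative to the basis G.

Let P have columns g1, ..., g3. Then [L]_G = P^(-1) A P.
Here det P = 1, so P^(-1) is integer; computing A P first and then P^(-1)(A P) gives [[-2, 2, 2], [0, -2, -3], [0, 2, 0]].

[[-2, 2, 2], [0, -2, -3], [0, 2, 0]]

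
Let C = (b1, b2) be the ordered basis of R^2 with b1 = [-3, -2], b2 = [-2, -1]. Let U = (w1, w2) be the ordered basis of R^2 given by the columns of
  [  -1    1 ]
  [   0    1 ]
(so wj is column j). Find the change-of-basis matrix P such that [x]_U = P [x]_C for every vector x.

[[1, 1], [-2, -1]]

Take x = bj: its C-coordinates are the j-th standard unit vector, so P e_j — column j of P — equals [bj]_U.
b1 = w1 - 2w2, giving column 1 = [1, -2]; repeating for each j gives P = [[1, 1], [-2, -1]].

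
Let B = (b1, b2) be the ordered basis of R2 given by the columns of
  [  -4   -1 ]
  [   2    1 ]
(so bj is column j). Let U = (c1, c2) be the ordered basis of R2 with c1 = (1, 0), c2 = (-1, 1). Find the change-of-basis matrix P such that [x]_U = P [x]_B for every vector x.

[[-2, 0], [2, 1]]

Let M have columns bj and N have columns cj. Then for every x, N [x]_U = x = M [x]_B, so P = N^(-1) M.
Since det N = 1, N^(-1) has integer entries; multiplying gives P = [[-2, 0], [2, 1]].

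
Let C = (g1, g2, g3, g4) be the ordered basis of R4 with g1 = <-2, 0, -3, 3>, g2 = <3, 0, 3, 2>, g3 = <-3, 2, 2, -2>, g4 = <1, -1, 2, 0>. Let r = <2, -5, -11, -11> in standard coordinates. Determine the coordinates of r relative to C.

<-3, -4, -3, -1>

[r]_C is the unique c with M c = r, where M has columns g1, ..., g4.
Solving this 4x4 system gives c = (-3, -4, -3, -1).
Check: -3g1 - 4g2 - 3g3 - g4 = <2, -5, -11, -11>.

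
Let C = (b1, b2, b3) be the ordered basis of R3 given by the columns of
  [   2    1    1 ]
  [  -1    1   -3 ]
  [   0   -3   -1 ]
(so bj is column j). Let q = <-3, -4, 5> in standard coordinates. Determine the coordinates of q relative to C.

[q]_C is the unique c with M c = q, where M has columns b1, ..., b3.
Gaussian elimination on [M | q] yields c = (-1, -2, 1).
Check: -b1 - 2b2 + b3 = <-3, -4, 5>.

<-1, -2, 1>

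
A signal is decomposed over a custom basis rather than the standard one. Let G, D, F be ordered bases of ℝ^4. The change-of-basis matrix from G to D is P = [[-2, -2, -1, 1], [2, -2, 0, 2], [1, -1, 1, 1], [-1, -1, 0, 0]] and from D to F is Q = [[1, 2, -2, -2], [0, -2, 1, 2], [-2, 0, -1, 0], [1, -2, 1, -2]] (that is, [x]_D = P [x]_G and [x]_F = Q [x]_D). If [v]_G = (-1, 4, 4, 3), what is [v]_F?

Composing the changes, [v]_F = Q P [v]_G.
Q P = [[2, -2, -3, 3], [-5, 1, 1, -3], [3, 5, 1, -3], [-3, 3, 0, -2]]; applying this to (-1, 4, 4, 3) gives (-13, 4, 12, 9).

(-13, 4, 12, 9)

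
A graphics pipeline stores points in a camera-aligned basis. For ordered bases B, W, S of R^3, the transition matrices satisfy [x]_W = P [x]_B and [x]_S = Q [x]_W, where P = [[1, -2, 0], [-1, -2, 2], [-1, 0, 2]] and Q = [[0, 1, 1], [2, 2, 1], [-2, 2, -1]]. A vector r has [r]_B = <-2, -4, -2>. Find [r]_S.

<4, 22, 2>

Composing the changes, [r]_S = Q P [r]_B.
Q P = [[-2, -2, 4], [-1, -8, 6], [-3, 0, 2]]; applying this to <-2, -4, -2> gives <4, 22, 2>.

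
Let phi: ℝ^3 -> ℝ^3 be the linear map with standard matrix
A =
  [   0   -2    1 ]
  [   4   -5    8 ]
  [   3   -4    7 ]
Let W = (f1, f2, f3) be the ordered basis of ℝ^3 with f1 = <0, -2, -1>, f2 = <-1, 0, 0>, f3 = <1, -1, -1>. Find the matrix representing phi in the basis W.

Let P have columns f1, ..., f3. Then [phi]_W = P^(-1) A P.
Here det P = 1, so P^(-1) is integer; computing A P first and then P^(-1)(A P) gives [[-1, 1, -1], [-3, 2, 0], [0, 2, 1]].

[[-1, 1, -1], [-3, 2, 0], [0, 2, 1]]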